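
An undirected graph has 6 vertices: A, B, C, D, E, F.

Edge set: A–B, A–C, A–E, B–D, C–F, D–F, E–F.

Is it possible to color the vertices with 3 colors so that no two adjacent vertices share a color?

Yes

The chromatic number is 3. The cycle D-F-E-A-B-D has odd length 5, so it cannot be 2-colored; at least 3 colors are needed.
3 colors suffice: A=red, B=green, C=blue, D=blue, E=blue, F=red.
That is already a proper 3-coloring.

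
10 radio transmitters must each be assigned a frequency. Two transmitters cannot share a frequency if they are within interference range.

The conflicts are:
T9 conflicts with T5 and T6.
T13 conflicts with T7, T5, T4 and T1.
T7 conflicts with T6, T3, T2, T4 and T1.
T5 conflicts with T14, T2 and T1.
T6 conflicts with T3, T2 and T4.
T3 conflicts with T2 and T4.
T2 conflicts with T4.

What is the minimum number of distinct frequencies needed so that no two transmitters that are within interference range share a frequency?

5

T7, T6, T3, T2, T4 pairwise conflict, so at least 5 frequencies are needed.
5 frequencies suffice: T9=2, T13=3, T7=1, T5=1, T6=3, T3=5, T14=2, T2=4, T4=2, T1=2. Each listed conflict is separated.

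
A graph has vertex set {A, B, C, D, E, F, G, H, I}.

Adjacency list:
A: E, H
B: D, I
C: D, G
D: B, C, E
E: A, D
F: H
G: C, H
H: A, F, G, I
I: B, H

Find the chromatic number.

2

A and H are adjacent, so at least 2 colors are needed.
2 colors suffice: A=blue, B=red, C=red, D=blue, E=red, F=blue, G=blue, H=red, I=blue. No two adjacent vertices share a color.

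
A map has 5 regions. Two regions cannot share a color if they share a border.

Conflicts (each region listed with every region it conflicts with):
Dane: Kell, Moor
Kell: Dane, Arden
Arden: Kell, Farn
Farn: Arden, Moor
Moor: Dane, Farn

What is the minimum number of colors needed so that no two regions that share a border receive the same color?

3

The cycle Moor-Farn-Arden-Kell-Dane-Moor has odd length 5, so it cannot be 2-colored; at least 3 colors are needed.
A valid assignment using 3 colors: Dane=1, Kell=2, Arden=1, Farn=2, Moor=3. No two conflicting regions share a color.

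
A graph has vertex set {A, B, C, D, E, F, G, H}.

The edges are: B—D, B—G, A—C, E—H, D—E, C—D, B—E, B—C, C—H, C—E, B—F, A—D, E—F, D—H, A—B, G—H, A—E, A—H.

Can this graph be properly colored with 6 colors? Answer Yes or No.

The chromatic number is 5. A, C, D, E, H form a clique, so at least 5 colors are needed.
5 colors suffice: color red → {E, G}; color blue → {B, H}; color green → {C, F}; color yellow → {D}; color purple → {A}.
Since 6 ≥ 5, a proper 6-coloring certainly exists.

Yes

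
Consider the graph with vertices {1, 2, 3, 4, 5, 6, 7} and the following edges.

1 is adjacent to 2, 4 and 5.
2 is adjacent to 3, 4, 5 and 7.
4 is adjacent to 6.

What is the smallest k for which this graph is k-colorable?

1, 2, 4 are mutually adjacent, so at least 3 colors are needed.
One proper 3-coloring: 1=c, 2=a, 3=b, 4=b, 5=b, 6=a, 7=b. No two adjacent vertices share a color.

3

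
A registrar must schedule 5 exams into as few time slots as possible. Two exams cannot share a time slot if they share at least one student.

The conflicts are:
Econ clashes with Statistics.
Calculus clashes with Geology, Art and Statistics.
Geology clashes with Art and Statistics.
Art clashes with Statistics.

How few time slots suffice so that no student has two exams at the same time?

4

Calculus, Geology, Art, Statistics pairwise conflict, so at least 4 time slots are needed.
4 time slots suffice: Econ=2, Calculus=2, Geology=4, Art=3, Statistics=1. No two conflicting exams share a time slot.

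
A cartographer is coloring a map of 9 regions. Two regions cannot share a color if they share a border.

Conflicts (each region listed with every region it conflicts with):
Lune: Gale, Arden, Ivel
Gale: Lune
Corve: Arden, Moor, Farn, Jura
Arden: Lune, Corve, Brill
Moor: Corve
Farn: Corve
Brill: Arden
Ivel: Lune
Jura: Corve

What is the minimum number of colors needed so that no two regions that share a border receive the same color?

Arden and Brill conflict, so at least 2 colors are needed.
2 colors suffice: color 1 → {Lune, Corve, Brill}; color 2 → {Gale, Arden, Moor, Farn, Ivel, Jura}. Each listed conflict is separated.

2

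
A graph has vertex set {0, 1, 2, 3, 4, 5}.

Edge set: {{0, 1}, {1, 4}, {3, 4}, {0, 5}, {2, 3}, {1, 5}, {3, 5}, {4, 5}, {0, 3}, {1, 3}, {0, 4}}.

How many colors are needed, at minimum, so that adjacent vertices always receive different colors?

0, 1, 3, 4, 5 form a clique, so at least 5 colors are needed.
One proper 5-coloring: 0=b, 1=d, 2=b, 3=a, 4=c, 5=e. Each edge has distinct colors on its endpoints.

5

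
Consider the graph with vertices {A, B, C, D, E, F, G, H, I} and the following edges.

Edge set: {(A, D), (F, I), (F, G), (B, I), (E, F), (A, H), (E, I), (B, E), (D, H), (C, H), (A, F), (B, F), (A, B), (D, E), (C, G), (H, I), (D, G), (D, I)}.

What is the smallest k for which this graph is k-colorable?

4

B, E, F, I are pairwise adjacent (a clique of size 4), so at least 4 colors are needed.
4 colors suffice: A=2, B=3, C=1, D=1, E=4, F=1, G=2, H=3, I=2. Each edge has distinct colors on its endpoints.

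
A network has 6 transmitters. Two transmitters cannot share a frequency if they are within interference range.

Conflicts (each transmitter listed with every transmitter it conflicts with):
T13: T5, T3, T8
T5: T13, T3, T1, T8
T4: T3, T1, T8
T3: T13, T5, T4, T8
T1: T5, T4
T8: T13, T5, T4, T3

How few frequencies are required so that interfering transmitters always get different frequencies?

4

T13, T5, T3, T8 all conflict with each other, so at least 4 frequencies are needed.
Using 4 frequencies: T13=4, T5=3, T4=3, T3=2, T1=1, T8=1. Each listed conflict is separated.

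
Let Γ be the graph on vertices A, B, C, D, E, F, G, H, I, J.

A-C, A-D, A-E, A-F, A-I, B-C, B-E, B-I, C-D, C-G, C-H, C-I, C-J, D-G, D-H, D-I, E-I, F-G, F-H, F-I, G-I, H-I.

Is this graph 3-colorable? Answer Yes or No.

No

C, D, H, I are mutually adjacent (a clique of size 4), so at least 4 colors are needed.
So 3 colors are not enough.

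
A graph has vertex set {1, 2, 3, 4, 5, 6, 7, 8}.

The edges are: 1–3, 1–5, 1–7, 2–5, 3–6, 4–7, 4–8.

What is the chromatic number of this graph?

3 and 6 are adjacent, so at least 2 colors are needed.
One proper 2-coloring: 1=a, 2=a, 3=b, 4=a, 5=b, 6=a, 7=b, 8=b. No two adjacent vertices share a color.

2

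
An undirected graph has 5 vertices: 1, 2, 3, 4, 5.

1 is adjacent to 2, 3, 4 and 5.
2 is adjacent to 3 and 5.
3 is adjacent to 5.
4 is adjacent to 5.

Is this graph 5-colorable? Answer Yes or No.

The chromatic number is 4. 1, 2, 3, 5 are pairwise adjacent (a clique of size 4), so at least 4 colors are needed.
4 colors suffice: color a → {1}; color b → {5}; color c → {2, 4}; color d → {3}.
Since 5 ≥ 4, a proper 5-coloring certainly exists.

Yes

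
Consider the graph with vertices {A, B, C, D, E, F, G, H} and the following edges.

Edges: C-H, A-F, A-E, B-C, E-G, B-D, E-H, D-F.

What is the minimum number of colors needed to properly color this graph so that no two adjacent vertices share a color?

3

The cycle B-C-H-E-A-F-D-B has odd length 7, so it cannot be 2-colored; at least 3 colors are needed.
3 colors suffice: color red → {C, E, F}; color blue → {A, D, G, H}; color green → {B}. Every edge joins two different colors.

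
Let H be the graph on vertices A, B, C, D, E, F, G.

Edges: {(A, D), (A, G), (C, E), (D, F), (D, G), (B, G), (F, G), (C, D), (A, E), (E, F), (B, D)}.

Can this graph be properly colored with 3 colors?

Yes

The chromatic number is 3. A, D, G are mutually adjacent, so at least 3 colors are needed.
One proper 3-coloring: A=green, B=green, C=blue, D=red, E=red, F=green, G=blue.
That is already a proper 3-coloring.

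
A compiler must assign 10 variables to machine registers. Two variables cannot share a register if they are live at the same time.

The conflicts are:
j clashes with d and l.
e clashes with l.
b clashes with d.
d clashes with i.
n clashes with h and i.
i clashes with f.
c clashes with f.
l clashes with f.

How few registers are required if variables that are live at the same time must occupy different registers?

The cycle d-j-l-f-i-d has odd length 5, so it cannot be 2-colored; at least 3 registers are needed.
3 registers suffice: register 1 → {e, d, n, f}; register 2 → {b, h, i, c, l}; register 3 → {j}. No two conflicting variables share a register.

3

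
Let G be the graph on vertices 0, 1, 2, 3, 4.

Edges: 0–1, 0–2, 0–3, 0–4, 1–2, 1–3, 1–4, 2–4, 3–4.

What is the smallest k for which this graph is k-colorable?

4

0, 1, 2, 4 are pairwise adjacent (a clique of size 4), so at least 4 colors are needed.
A valid assignment using 4 colors: 0=b, 1=a, 2=d, 3=d, 4=c. Each edge has distinct colors on its endpoints.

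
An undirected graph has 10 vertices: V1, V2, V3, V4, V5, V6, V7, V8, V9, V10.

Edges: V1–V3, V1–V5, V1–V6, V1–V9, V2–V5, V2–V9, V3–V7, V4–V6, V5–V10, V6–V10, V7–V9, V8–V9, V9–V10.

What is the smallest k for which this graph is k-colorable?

2

V2 and V9 are adjacent, so at least 2 colors are needed.
2 colors suffice: color 1 → {V3, V5, V6, V9}; color 2 → {V1, V2, V4, V7, V8, V10}. No two adjacent vertices share a color.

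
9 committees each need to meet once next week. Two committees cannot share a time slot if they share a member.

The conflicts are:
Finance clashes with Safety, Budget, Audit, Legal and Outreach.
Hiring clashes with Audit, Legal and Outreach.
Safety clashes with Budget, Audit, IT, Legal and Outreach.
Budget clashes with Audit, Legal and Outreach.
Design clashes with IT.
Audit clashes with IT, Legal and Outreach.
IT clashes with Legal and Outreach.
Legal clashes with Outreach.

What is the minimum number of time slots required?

6

Finance, Safety, Budget, Audit, Legal, Outreach all conflict with each other, so at least 6 time slots are needed.
6 time slots suffice: time slot 1 → {Design, Legal}; time slot 2 → {Outreach}; time slot 3 → {Audit}; time slot 4 → {Hiring, Safety}; time slot 5 → {Finance, IT}; time slot 6 → {Budget}. Every pair that conflicts lands in different time slots.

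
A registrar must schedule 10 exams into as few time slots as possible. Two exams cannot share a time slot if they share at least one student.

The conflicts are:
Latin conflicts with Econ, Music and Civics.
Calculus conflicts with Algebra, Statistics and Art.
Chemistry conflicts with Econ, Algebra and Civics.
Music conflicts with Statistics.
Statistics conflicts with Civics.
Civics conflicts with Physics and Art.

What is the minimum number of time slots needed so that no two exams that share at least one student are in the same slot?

The cycle Civics-Statistics-Calculus-Algebra-Chemistry-Civics has odd length 5, so it cannot be 2-colored; at least 3 time slots are needed.
A valid assignment using 3 time slots: Latin=2, Calculus=1, Chemistry=2, Econ=1, Algebra=3, Music=1, Statistics=2, Civics=1, Physics=2, Art=2. Each listed conflict is separated.

3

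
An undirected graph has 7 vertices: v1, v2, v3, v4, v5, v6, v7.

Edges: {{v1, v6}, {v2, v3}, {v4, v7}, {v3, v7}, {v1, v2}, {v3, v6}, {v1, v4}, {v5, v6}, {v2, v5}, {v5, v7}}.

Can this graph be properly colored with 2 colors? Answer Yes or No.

No

The cycle v4-v1-v6-v3-v7-v4 has odd length 5, so it cannot be 2-colored; at least 3 colors are needed.
So 2 colors are not enough.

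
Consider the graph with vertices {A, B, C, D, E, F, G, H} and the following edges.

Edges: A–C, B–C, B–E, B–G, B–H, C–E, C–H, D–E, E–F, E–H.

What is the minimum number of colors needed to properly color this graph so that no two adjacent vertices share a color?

4

B, C, E, H are mutually adjacent (a clique of size 4), so at least 4 colors are needed.
4 colors suffice: color 1 → {A, E, G}; color 2 → {C, D, F}; color 3 → {B}; color 4 → {H}. Each edge has distinct colors on its endpoints.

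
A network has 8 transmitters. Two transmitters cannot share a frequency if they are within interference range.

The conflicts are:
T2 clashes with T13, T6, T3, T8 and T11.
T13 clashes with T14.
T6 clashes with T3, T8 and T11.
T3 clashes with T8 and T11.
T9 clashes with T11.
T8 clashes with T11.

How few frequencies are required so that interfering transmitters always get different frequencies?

5

T2, T6, T3, T8, T11 are mutually in conflict, so at least 5 frequencies are needed.
A valid assignment using 5 frequencies: T2=2, T13=1, T14=2, T6=4, T3=3, T9=2, T8=5, T11=1. Every pair that conflicts lands in different frequencies.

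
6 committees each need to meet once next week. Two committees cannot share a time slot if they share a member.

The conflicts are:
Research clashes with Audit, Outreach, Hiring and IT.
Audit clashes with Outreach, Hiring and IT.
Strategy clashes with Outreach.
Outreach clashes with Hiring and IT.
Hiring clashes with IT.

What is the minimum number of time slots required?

Research, Audit, Outreach, Hiring, IT pairwise conflict, so at least 5 time slots are needed.
5 time slots suffice: time slot 1 → {Outreach}; time slot 2 → {Strategy, IT}; time slot 3 → {Hiring}; time slot 4 → {Research}; time slot 5 → {Audit}. Each listed conflict is separated.

5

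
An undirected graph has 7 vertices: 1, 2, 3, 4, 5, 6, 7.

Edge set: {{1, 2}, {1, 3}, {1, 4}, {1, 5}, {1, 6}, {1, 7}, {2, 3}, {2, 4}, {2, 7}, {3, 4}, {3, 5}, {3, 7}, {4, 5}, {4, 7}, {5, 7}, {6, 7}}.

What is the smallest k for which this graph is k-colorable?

5

1, 3, 4, 5, 7 are pairwise adjacent (a clique of size 5), so at least 5 colors are needed.
5 colors suffice: color a → {7}; color b → {1}; color c → {4, 6}; color d → {3}; color e → {2, 5}. Every edge joins two different colors.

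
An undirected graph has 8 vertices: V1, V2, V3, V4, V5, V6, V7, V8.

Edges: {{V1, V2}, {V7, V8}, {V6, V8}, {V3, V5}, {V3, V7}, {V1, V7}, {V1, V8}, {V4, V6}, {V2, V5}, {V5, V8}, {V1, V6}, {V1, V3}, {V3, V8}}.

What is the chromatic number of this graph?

V1, V3, V7, V8 are pairwise adjacent (a clique of size 4), so at least 4 colors are needed.
4 colors suffice: color 1 → {V1, V4, V5}; color 2 → {V2, V8}; color 3 → {V3, V6}; color 4 → {V7}. Every edge joins two different colors.

4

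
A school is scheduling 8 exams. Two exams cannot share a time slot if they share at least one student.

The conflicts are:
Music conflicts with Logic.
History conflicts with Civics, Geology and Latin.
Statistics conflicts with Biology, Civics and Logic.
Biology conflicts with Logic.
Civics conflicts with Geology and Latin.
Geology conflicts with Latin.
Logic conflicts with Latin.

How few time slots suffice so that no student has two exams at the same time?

History, Civics, Geology, Latin pairwise conflict, so at least 4 time slots are needed.
4 time slots suffice: time slot 1 → {Music, Statistics, Latin}; time slot 2 → {Civics, Logic}; time slot 3 → {History, Biology}; time slot 4 → {Geology}. No two conflicting exams share a time slot.

4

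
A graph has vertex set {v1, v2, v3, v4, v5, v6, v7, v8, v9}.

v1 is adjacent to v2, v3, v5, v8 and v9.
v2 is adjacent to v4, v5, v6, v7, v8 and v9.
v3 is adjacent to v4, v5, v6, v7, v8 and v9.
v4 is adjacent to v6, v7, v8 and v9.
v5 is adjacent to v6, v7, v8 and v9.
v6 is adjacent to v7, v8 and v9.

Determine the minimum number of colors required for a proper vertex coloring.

4

v3, v5, v6, v8 are mutually adjacent (a clique of size 4), so at least 4 colors are needed.
4 colors suffice: v1=3, v2=1, v3=1, v4=2, v5=2, v6=3, v7=4, v8=4, v9=4. Every edge joins two different colors.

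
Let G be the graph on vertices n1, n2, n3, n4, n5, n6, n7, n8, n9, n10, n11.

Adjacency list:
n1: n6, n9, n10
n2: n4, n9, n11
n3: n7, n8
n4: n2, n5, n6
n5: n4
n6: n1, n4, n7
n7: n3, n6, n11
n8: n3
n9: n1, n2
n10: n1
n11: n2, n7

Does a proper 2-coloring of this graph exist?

The cycle n2-n11-n7-n6-n4-n2 has odd length 5, so it cannot be 2-colored; at least 3 colors are needed.
So 2 colors are not enough.

No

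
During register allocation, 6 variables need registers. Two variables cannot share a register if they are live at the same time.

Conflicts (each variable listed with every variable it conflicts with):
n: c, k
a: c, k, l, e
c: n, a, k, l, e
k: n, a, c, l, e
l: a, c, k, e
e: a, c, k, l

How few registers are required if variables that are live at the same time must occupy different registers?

a, c, k, l, e all conflict with each other, so at least 5 registers are needed.
5 registers suffice: register 1 → {c}; register 2 → {k}; register 3 → {n, a}; register 4 → {e}; register 5 → {l}. No two conflicting variables share a register.

5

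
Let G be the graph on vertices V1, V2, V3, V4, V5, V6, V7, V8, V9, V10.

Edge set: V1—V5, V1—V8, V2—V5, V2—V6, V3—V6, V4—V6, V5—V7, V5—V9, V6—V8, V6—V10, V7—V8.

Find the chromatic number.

The cycle V8-V1-V5-V2-V6-V8 has odd length 5, so it cannot be 2-colored; at least 3 colors are needed.
A valid assignment using 3 colors: V1=green, V2=blue, V3=blue, V4=blue, V5=red, V6=red, V7=green, V8=blue, V9=blue, V10=blue. Every edge joins two different colors.

3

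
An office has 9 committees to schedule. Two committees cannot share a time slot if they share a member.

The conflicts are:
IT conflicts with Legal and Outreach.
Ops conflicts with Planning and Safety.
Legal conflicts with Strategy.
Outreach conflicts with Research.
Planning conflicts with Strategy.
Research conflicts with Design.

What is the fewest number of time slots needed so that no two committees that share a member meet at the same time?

IT and Legal conflict, so at least 2 time slots are needed.
2 time slots suffice: time slot 1 → {IT, Ops, Strategy, Research}; time slot 2 → {Legal, Outreach, Planning, Design, Safety}. Each listed conflict is separated.

2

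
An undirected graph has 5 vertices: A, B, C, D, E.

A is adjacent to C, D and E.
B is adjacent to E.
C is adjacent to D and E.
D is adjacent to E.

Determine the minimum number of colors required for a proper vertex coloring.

A, C, D, E are mutually adjacent (a clique of size 4), so at least 4 colors are needed.
4 colors suffice: color 1 → {E}; color 2 → {A, B}; color 3 → {C}; color 4 → {D}. Each edge has distinct colors on its endpoints.

4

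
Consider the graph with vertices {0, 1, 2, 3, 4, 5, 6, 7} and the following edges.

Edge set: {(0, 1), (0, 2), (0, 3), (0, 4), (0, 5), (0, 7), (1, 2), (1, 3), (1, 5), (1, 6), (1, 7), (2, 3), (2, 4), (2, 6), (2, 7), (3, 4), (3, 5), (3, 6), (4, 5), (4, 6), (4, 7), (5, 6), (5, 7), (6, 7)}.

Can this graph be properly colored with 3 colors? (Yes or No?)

2, 4, 6, 7 form a clique, so at least 4 colors are needed.
So 3 colors are not enough.

No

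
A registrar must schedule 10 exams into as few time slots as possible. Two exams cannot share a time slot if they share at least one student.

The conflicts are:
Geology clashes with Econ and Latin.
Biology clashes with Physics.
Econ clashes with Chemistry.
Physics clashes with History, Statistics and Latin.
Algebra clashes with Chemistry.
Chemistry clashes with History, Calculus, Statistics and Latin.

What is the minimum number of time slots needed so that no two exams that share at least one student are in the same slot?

Biology and Physics conflict, so at least 2 time slots are needed.
2 time slots suffice: time slot 1 → {Geology, Physics, Chemistry}; time slot 2 → {Biology, Econ, Algebra, History, Calculus, Statistics, Latin}. Each listed conflict is separated.

2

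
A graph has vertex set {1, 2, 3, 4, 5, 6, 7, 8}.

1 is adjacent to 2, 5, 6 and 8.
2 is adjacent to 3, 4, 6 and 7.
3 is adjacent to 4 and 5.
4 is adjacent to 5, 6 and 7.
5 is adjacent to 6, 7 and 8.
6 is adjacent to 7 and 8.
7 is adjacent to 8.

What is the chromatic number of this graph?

5, 6, 7, 8 are pairwise adjacent (a clique of size 4), so at least 4 colors are needed.
A valid assignment using 4 colors: 1=d, 2=b, 3=a, 4=c, 5=b, 6=a, 7=d, 8=c. No two adjacent vertices share a color.

4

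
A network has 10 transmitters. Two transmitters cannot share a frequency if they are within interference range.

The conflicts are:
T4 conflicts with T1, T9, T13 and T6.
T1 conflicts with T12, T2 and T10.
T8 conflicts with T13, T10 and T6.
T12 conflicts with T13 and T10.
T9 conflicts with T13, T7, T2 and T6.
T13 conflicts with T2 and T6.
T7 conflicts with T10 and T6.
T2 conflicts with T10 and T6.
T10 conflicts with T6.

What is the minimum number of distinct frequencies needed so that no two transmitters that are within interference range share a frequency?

4

T9, T13, T2, T6 pairwise conflict, so at least 4 frequencies are needed.
4 frequencies suffice: frequency 1 → {T1, T6}; frequency 2 → {T13, T10}; frequency 3 → {T8, T12, T9}; frequency 4 → {T4, T7, T2}. No two conflicting transmitters share a frequency.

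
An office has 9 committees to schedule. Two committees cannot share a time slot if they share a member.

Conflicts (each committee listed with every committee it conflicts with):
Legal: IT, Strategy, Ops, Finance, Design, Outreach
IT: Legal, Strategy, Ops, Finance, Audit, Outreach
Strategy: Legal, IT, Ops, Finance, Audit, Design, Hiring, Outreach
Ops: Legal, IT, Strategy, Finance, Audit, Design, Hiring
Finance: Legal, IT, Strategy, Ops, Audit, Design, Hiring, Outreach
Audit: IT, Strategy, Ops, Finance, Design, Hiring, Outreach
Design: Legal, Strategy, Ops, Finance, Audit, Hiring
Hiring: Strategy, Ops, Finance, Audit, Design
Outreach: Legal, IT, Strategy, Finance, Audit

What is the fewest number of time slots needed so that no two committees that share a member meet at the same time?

Strategy, Ops, Finance, Audit, Design, Hiring pairwise conflict, so at least 6 time slots are needed.
6 time slots suffice: time slot 1 → {Finance}; time slot 2 → {Strategy}; time slot 3 → {Legal, Audit}; time slot 4 → {Ops, Outreach}; time slot 5 → {IT, Design}; time slot 6 → {Hiring}. Every pair that conflicts lands in different time slots.

6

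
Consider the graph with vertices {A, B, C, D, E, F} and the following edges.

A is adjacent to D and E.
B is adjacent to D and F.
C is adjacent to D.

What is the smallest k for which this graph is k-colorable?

2

B and F are adjacent, so at least 2 colors are needed.
2 colors suffice: color 1 → {D, E, F}; color 2 → {A, B, C}. No two adjacent vertices share a color.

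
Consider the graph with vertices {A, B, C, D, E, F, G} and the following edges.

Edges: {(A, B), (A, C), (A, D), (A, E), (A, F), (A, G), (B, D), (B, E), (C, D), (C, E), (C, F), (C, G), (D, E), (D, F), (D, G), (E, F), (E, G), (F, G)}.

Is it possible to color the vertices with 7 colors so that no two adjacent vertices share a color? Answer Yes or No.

Yes

The chromatic number is 6. A, C, D, E, F, G are pairwise adjacent (a clique of size 6), so at least 6 colors are needed.
One proper 6-coloring: A=2, B=4, C=6, D=3, E=1, F=4, G=5.
Since 7 ≥ 6, a proper 7-coloring certainly exists.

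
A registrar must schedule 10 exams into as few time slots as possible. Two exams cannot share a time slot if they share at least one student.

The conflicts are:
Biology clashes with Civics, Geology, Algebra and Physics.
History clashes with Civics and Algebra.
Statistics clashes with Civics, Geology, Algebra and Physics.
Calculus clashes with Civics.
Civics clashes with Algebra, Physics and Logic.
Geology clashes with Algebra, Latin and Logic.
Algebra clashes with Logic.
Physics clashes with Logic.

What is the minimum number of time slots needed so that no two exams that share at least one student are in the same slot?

3

Biology, Civics, Physics all conflict with each other, so at least 3 time slots are needed.
A valid assignment using 3 time slots: Biology=3, History=3, Statistics=3, Calculus=2, Civics=1, Geology=1, Algebra=2, Latin=2, Physics=2, Logic=3. Each listed conflict is separated.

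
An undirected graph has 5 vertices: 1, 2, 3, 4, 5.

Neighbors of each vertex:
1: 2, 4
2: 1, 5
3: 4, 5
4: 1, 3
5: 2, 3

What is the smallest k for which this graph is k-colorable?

3

The cycle 2-1-4-3-5-2 has odd length 5, so it cannot be 2-colored; at least 3 colors are needed.
One proper 3-coloring: 1=c, 2=b, 3=b, 4=a, 5=a. Every edge joins two different colors.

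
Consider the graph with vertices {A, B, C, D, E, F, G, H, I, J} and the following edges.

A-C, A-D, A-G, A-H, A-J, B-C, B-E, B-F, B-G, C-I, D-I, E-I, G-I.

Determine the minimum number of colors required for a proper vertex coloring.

2

A and H are adjacent, so at least 2 colors are needed.
One proper 2-coloring: A=red, B=red, C=blue, D=blue, E=blue, F=blue, G=blue, H=blue, I=red, J=blue. Every edge joins two different colors.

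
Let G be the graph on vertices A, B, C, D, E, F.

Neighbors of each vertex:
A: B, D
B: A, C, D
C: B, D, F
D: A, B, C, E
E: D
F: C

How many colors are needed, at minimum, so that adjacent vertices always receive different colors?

3

B, C, D form a triangle, so at least 3 colors are needed.
3 colors suffice: color 1 → {D, F}; color 2 → {A, C, E}; color 3 → {B}. Each edge has distinct colors on its endpoints.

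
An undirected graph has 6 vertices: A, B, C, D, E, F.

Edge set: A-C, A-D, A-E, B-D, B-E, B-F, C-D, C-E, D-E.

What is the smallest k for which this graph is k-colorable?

A, C, D, E form a clique, so at least 4 colors are needed.
4 colors suffice: color 1 → {E, F}; color 2 → {D}; color 3 → {B, C}; color 4 → {A}. No two adjacent vertices share a color.

4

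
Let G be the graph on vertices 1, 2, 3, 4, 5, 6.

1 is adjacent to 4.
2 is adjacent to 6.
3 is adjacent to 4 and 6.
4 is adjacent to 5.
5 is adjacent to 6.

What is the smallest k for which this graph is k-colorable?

3 and 4 are adjacent, so at least 2 colors are needed.
2 colors suffice: color a → {4, 6}; color b → {1, 2, 3, 5}. Each edge has distinct colors on its endpoints.

2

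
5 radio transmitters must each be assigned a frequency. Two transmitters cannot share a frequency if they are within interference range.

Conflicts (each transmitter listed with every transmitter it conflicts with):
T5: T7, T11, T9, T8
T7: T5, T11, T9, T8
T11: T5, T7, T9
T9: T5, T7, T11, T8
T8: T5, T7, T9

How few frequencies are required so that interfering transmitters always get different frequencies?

4

T5, T7, T9, T8 pairwise conflict, so at least 4 frequencies are needed.
Using 4 frequencies: T5=2, T7=3, T11=4, T9=1, T8=4. Each listed conflict is separated.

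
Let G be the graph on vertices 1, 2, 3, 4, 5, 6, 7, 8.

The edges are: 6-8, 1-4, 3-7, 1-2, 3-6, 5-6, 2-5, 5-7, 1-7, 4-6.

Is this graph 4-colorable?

The chromatic number is 3. The cycle 7-5-6-4-1-7 has odd length 5, so it cannot be 2-colored; at least 3 colors are needed.
One proper 3-coloring: 1=b, 2=a, 3=b, 4=c, 5=b, 6=a, 7=a, 8=b.
Since 4 ≥ 3, a proper 4-coloring certainly exists.

Yes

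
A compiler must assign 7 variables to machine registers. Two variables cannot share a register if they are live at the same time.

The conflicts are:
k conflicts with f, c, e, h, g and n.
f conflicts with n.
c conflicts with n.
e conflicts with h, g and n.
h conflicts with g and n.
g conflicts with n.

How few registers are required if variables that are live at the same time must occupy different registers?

k, e, h, g, n are mutually in conflict, so at least 5 registers are needed.
5 registers suffice: register 1 → {n}; register 2 → {k}; register 3 → {f, c, g}; register 4 → {h}; register 5 → {e}. Each listed conflict is separated.

5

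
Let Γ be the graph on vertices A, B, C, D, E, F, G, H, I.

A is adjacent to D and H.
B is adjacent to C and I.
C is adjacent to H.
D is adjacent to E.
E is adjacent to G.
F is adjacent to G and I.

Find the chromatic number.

3

The cycle C-H-A-D-E-G-F-I-B-C has odd length 9, so it cannot be 2-colored; at least 3 colors are needed.
3 colors suffice: color red → {A, C, E, F}; color blue → {B, D, G, H}; color green → {I}. Each edge has distinct colors on its endpoints.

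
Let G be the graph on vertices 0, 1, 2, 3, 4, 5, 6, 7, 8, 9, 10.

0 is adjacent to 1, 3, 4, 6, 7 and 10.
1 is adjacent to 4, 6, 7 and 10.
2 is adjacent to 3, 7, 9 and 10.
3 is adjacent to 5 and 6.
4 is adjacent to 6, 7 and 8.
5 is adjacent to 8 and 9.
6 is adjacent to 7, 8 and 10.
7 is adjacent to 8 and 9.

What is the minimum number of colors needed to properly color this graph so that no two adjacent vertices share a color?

5

0, 1, 4, 6, 7 form a clique, so at least 5 colors are needed.
A valid assignment using 5 colors: 0=green, 1=yellow, 2=red, 3=blue, 4=purple, 5=red, 6=red, 7=blue, 8=green, 9=green, 10=blue. No two adjacent vertices share a color.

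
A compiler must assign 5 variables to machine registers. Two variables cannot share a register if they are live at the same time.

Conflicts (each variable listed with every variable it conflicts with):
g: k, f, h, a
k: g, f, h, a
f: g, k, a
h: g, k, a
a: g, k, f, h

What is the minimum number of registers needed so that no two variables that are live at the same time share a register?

g, k, h, a are mutually in conflict, so at least 4 registers are needed.
Using 4 registers: g=3, k=2, f=4, h=4, a=1. Every pair that conflicts lands in different registers.

4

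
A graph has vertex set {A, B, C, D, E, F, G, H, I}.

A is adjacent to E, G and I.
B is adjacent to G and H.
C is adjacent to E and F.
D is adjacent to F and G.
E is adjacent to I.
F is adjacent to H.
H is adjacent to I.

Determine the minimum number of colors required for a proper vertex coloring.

A, E, I are pairwise adjacent, so at least 3 colors are needed.
One proper 3-coloring: A=red, B=green, C=red, D=red, E=blue, F=blue, G=blue, H=red, I=green. Every edge joins two different colors.

3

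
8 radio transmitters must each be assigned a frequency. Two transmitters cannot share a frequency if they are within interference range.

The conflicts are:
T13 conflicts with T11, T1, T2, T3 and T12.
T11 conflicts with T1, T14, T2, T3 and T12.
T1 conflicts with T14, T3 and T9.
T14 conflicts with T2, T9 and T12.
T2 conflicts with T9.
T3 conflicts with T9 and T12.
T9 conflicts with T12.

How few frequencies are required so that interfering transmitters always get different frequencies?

4

T13, T11, T3, T12 all conflict with each other, so at least 4 frequencies are needed.
4 frequencies suffice: frequency 1 → {T11, T9}; frequency 2 → {T13, T14}; frequency 3 → {T1, T2, T12}; frequency 4 → {T3}. Every pair that conflicts lands in different frequencies.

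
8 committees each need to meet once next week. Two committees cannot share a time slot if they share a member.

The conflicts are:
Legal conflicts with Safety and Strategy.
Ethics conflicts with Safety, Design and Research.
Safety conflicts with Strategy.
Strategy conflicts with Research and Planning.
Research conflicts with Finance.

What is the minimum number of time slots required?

3

Legal, Safety, Strategy all conflict with each other, so at least 3 time slots are needed.
3 time slots suffice: Legal=3, Ethics=1, Safety=2, Design=2, Strategy=1, Research=2, Finance=1, Planning=2. Every pair that conflicts lands in different time slots.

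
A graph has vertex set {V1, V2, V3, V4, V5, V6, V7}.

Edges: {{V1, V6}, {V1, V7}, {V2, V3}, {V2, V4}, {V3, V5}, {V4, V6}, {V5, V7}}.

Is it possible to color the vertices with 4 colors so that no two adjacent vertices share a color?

Yes

The chromatic number is 3. The cycle V5-V3-V2-V4-V6-V1-V7-V5 has odd length 7, so it cannot be 2-colored; at least 3 colors are needed.
3 colors suffice: color R → {V1, V4, V5}; color B → {V3, V6, V7}; color G → {V2}.
Since 4 ≥ 3, a proper 4-coloring certainly exists.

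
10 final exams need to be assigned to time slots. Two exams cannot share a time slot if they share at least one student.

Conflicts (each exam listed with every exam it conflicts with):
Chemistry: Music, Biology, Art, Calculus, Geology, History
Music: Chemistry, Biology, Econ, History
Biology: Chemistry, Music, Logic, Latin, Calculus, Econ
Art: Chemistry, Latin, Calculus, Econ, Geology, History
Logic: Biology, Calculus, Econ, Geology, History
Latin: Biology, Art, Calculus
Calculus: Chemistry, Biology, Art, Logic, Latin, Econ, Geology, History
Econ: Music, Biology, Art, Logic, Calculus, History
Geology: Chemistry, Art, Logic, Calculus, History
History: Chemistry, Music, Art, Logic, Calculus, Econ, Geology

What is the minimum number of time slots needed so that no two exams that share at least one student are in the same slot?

Chemistry, Art, Calculus, Geology, History all conflict with each other, so at least 5 time slots are needed.
Using 5 time slots: Chemistry=4, Music=1, Biology=2, Art=3, Logic=3, Latin=4, Calculus=1, Econ=4, Geology=5, History=2. Every pair that conflicts lands in different time slots.

5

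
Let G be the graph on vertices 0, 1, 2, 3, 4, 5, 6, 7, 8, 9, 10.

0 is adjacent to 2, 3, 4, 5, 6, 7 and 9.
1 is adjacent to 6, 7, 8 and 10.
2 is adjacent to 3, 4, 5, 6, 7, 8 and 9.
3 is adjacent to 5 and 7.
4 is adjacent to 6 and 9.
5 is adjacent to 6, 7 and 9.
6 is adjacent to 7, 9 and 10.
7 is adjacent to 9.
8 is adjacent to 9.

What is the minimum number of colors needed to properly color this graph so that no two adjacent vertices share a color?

0, 2, 5, 6, 7, 9 are pairwise adjacent (a clique of size 6), so at least 6 colors are needed.
6 colors suffice: color red → {3, 6, 8}; color blue → {1, 2}; color green → {0, 10}; color yellow → {4, 7}; color purple → {9}; color orange → {5}. Each edge has distinct colors on its endpoints.

6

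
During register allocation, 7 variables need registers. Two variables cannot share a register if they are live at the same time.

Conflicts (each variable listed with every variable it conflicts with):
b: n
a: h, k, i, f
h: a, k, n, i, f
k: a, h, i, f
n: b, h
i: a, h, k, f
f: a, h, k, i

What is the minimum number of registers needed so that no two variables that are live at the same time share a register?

5

a, h, k, i, f all conflict with each other, so at least 5 registers are needed.
A valid assignment using 5 registers: b=1, a=3, h=1, k=5, n=2, i=2, f=4. Every pair that conflicts lands in different registers.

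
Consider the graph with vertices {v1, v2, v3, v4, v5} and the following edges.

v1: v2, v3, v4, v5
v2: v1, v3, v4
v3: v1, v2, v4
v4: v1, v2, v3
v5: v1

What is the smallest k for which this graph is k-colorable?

v1, v2, v3, v4 form a clique, so at least 4 colors are needed.
One proper 4-coloring: v1=1, v2=2, v3=3, v4=4, v5=2. Each edge has distinct colors on its endpoints.

4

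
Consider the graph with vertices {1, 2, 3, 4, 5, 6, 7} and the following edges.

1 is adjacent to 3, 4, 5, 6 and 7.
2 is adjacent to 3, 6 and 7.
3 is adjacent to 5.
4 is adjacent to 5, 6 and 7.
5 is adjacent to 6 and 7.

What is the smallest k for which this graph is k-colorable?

1, 4, 5, 7 are pairwise adjacent (a clique of size 4), so at least 4 colors are needed.
4 colors suffice: color a → {2, 5}; color b → {1}; color c → {3, 6, 7}; color d → {4}. Every edge joins two different colors.

4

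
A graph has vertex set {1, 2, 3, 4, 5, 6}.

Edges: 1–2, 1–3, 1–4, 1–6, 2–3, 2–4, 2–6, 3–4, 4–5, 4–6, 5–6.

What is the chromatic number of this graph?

4

1, 2, 4, 6 are mutually adjacent (a clique of size 4), so at least 4 colors are needed.
4 colors suffice: color a → {4}; color b → {2, 5}; color c → {1}; color d → {3, 6}. Every edge joins two different colors.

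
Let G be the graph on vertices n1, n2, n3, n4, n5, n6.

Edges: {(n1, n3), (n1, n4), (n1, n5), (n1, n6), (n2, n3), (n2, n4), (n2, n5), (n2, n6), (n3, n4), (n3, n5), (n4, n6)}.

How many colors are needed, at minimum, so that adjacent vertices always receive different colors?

3

n1, n3, n5 are mutually adjacent, so at least 3 colors are needed.
3 colors suffice: color 1 → {n1, n2}; color 2 → {n3, n6}; color 3 → {n4, n5}. No two adjacent vertices share a color.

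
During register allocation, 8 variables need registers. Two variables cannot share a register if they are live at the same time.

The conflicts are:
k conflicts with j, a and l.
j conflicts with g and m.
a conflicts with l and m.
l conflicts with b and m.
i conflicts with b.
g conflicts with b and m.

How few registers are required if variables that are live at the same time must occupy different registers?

3

k, a, l pairwise conflict, so at least 3 registers are needed.
3 registers suffice: register 1 → {j, l, i}; register 2 → {k, b, m}; register 3 → {a, g}. No two conflicting variables share a register.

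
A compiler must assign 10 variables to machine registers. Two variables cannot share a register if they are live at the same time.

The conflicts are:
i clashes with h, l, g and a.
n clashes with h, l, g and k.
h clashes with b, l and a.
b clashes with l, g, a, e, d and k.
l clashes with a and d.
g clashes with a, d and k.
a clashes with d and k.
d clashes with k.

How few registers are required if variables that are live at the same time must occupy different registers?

5

b, g, a, d, k are mutually in conflict, so at least 5 registers are needed.
5 registers suffice: i=2, n=1, h=4, b=2, l=3, g=3, a=1, e=1, d=4, k=5. Every pair that conflicts lands in different registers.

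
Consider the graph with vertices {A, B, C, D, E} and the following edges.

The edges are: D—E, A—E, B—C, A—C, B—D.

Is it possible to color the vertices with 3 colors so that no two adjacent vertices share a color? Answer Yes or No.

Yes

The chromatic number is 3. The cycle A-C-B-D-E-A has odd length 5, so it cannot be 2-colored; at least 3 colors are needed.
One proper 3-coloring: A=1, B=1, C=2, D=3, E=2.
That is already a proper 3-coloring.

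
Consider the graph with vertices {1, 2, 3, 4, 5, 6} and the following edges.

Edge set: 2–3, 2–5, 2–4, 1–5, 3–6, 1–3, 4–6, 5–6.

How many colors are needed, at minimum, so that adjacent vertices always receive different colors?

2 and 4 are adjacent, so at least 2 colors are needed.
A valid assignment using 2 colors: 1=red, 2=red, 3=blue, 4=blue, 5=blue, 6=red. Each edge has distinct colors on its endpoints.

2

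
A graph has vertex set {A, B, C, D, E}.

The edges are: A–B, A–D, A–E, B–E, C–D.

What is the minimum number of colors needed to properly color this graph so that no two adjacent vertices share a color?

A, B, E are mutually adjacent, so at least 3 colors are needed.
A valid assignment using 3 colors: A=red, B=blue, C=red, D=blue, E=green. Every edge joins two different colors.

3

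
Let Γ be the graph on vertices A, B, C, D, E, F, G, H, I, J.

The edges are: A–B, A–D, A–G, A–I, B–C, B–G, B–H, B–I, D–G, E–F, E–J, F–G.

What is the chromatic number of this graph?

A, D, G are pairwise adjacent, so at least 3 colors are needed.
3 colors suffice: color 1 → {B, D, E}; color 2 → {A, C, F, H, J}; color 3 → {G, I}. Every edge joins two different colors.

3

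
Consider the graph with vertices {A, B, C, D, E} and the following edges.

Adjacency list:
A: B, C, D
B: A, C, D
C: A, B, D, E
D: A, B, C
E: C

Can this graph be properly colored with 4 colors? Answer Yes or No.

The chromatic number is 4. A, B, C, D are pairwise adjacent (a clique of size 4), so at least 4 colors are needed.
One proper 4-coloring: A=4, B=2, C=1, D=3, E=2.
That is already a proper 4-coloring.

Yes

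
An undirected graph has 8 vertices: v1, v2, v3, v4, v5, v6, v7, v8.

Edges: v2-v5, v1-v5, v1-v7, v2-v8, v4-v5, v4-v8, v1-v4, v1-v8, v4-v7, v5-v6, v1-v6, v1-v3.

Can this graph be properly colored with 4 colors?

Yes

The chromatic number is 3. v1, v4, v5 are mutually adjacent, so at least 3 colors are needed.
A valid assignment using 3 colors: v1=1, v2=1, v3=2, v4=3, v5=2, v6=3, v7=2, v8=2.
Since 4 ≥ 3, a proper 4-coloring certainly exists.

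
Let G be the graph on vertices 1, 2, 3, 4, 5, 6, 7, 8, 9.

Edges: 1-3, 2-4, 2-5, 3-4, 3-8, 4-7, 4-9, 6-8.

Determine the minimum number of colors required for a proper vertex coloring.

2

3 and 8 are adjacent, so at least 2 colors are needed.
One proper 2-coloring: 1=a, 2=b, 3=b, 4=a, 5=a, 6=b, 7=b, 8=a, 9=b. Each edge has distinct colors on its endpoints.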